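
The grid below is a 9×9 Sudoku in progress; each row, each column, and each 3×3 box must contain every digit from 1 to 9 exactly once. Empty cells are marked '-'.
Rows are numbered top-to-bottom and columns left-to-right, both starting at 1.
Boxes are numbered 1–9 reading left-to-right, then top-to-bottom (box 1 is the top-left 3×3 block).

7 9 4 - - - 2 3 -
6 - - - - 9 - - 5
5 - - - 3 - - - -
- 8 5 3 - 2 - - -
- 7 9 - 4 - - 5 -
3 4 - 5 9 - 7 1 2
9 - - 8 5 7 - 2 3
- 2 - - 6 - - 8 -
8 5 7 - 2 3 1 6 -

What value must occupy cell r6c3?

6

Row 6 already contains {1, 2, 3, 4, 5, 7, 9}.
Column 3 already contains {4, 5, 7, 9}.
Its 3×3 block (box 4) already contains {3, 4, 5, 7, 8, 9}.
The only value from 1–9 not eliminated is 6, so r6c3 = 6.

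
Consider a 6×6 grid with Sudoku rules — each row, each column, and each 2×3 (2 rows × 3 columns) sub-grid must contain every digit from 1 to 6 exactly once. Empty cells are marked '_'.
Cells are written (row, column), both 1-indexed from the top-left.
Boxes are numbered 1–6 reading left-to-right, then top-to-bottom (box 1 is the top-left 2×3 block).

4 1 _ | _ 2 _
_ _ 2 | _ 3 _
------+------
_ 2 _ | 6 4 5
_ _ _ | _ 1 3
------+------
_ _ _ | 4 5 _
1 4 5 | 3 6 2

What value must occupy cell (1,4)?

5

Row 1 already contains {1, 2, 4}.
Column 4 already contains {3, 4, 6}.
Its 2×3 block (box 2) already contains {2, 3}.
The only value from 1–6 not eliminated is 5, so (1,4) = 5.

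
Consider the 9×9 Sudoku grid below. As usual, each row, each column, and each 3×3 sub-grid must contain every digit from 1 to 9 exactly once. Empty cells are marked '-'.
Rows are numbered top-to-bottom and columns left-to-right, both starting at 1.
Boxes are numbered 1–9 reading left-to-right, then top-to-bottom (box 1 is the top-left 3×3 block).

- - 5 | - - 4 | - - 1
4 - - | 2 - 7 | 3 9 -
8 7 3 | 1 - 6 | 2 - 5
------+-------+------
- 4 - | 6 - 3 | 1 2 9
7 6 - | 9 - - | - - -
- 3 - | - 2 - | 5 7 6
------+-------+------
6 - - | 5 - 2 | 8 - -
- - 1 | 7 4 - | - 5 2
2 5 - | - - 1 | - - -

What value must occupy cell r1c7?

Cell r1c7 itself could take any of {6, 7} by direct elimination.
Consider where 7 can go in row 1.
r1c1 is out (column 1 already has a 7).
r1c2 is out (column 2 already has a 7).
r1c4 is out (column 4 already has a 7).
r1c5 is out (box 2 already has a 7).
r1c8 is out (column 8 already has a 7).
So the only cell in row 1 that can hold 7 is r1c7.
Therefore r1c7 = 7.

7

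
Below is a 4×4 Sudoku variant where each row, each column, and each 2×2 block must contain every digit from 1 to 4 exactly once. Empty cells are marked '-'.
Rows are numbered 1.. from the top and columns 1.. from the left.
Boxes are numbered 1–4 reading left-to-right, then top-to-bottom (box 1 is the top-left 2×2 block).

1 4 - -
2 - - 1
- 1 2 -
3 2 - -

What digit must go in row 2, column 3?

Cell row 2, column 3 itself could take any of {3, 4} by direct elimination.
Consider where 4 can go in row 2.
row 2, column 2 is out (column 2 already has a 4).
So the only cell in row 2 that can hold 4 is row 2, column 3.
Therefore row 2, column 3 = 4.

4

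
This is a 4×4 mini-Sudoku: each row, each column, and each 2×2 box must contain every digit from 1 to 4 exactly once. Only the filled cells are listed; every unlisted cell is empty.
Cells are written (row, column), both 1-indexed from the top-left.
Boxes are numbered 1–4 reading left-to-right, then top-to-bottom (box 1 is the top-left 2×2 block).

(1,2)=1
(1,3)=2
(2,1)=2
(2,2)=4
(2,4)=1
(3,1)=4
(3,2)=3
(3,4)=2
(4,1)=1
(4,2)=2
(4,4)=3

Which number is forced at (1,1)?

Row 1 already contains {1, 2}.
Column 1 already contains {1, 2, 4}.
Its 2×2 block (box 1) already contains {1, 2, 4}.
The only value from 1–4 not eliminated is 3, so (1,1) = 3.

3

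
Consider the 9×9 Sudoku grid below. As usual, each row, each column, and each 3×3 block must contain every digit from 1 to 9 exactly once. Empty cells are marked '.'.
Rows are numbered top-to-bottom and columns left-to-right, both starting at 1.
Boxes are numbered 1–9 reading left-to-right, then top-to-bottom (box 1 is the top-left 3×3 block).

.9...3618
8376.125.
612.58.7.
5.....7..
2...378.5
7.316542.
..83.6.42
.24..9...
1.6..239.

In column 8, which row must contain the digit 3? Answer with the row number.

4

Consider where 3 can go in column 8.
r5c8 is out (row 5 already has a 3).
r8c8 is out (box 9 already has a 3).
So the only cell in column 8 that can hold 3 is r4c8.
That is row 4.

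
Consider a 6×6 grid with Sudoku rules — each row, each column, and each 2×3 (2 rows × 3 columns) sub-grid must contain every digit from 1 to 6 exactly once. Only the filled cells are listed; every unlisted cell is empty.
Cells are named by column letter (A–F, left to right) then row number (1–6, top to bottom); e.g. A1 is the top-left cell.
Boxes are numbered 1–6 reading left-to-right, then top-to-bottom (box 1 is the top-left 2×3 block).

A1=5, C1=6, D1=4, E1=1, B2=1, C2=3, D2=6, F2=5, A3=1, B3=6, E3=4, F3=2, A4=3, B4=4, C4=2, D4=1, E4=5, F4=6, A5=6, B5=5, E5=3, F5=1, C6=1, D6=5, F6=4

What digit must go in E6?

Cell E6 itself could take any of {2, 6} by direct elimination.
Consider where 6 can go in column E.
E2 is out (row 2 already has a 6).
So the only cell in column E that can hold 6 is E6.
Therefore E6 = 6.

6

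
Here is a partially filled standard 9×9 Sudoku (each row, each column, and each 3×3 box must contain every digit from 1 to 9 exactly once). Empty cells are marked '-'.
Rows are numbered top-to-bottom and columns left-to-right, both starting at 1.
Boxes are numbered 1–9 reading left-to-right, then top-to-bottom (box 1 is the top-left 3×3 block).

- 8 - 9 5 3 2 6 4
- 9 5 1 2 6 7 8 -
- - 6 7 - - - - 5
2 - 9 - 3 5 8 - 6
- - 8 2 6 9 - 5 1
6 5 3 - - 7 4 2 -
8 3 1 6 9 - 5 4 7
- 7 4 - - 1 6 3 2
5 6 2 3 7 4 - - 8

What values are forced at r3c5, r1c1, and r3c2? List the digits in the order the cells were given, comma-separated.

4,1,2

For r3c5:
  Consider where 4 can go in column 5.
  r6c5 is out (row 6 already has a 4).
  r8c5 is out (row 8 already has a 4).
  So the only cell in column 5 that can hold 4 is r3c5.
  So r3c5 = 4.
For r1c1:
  Consider where 1 can go in row 1.
  r1c3 is out (column 3 already has a 1).
  So the only cell in row 1 that can hold 1 is r1c1.
  So r1c1 = 1.
For r3c2:
  Consider where 2 can go in box 1.
  r1c1 is out (row 1 already has a 2).
  r1c3 is out (row 1 already has a 2).
  r2c1 is out (row 2 already has a 2).
  r3c1 is out (column 1 already has a 2).
  So the only cell in box 1 that can hold 2 is r3c2.
  So r3c2 = 2.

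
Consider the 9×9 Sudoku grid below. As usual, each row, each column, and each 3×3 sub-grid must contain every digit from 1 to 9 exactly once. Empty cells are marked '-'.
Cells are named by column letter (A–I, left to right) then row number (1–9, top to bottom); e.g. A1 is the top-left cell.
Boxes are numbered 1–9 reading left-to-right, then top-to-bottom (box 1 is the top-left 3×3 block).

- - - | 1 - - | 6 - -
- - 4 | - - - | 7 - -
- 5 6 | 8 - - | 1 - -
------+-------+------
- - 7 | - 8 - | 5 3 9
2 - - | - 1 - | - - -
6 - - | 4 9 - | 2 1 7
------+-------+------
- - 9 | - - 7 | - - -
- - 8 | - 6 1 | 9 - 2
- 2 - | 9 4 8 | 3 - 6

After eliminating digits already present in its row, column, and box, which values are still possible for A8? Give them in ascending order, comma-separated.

3,4,5,7

Row 8 already contains {1, 2, 6, 8, 9}.
Column A already contains {2, 6}.
Its 3×3 block (box 7) already contains {2, 8, 9}.
Removing those from 1–9 leaves {3, 4, 5, 7} as the candidates for A8.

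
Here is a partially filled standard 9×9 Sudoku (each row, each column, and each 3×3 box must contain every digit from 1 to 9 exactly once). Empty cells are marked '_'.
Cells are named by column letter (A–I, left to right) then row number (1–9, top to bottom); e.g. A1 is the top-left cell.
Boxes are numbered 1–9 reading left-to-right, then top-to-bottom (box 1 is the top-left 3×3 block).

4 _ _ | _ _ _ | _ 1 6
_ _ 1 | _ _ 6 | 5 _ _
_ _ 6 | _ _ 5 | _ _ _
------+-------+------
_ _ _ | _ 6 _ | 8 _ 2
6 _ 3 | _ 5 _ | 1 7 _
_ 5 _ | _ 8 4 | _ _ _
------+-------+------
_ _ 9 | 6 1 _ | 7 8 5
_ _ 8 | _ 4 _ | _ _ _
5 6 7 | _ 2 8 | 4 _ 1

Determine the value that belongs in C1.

5

Cell C1 itself could take any of {2, 5} by direct elimination.
Consider where 5 can go in box 1.
B1 is out (column B already has a 5).
A2 is out (row 2 already has a 5).
B2 is out (row 2 already has a 5).
A3 is out (row 3 already has a 5).
B3 is out (row 3 already has a 5).
So the only cell in box 1 that can hold 5 is C1.
Therefore C1 = 5.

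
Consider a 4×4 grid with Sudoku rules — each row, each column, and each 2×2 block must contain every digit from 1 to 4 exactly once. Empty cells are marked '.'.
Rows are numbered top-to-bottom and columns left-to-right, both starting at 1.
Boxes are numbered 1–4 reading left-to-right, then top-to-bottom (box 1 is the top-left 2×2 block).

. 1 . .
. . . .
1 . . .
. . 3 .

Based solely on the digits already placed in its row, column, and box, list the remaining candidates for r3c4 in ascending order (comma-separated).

Row 3 already contains {1}.
Column 4 already contains {}.
Its 2×2 block (box 4) already contains {3}.
Removing those from 1–4 leaves {2, 4} as the candidates for r3c4.

2,4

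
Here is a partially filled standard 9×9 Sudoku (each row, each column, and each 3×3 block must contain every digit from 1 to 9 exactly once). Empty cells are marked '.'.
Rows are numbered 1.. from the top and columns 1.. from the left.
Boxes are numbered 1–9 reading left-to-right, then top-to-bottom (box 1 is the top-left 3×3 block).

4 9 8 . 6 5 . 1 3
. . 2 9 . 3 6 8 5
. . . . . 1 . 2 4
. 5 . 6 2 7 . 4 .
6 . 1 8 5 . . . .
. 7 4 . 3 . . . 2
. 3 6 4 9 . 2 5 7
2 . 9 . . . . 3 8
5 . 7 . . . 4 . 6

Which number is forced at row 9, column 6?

Cell row 9, column 6 itself could take any of {2, 8} by direct elimination.
Consider where 2 can go in column 6.
row 5, column 6 is out (box 5 already has a 2).
row 6, column 6 is out (row 6 already has a 2).
row 7, column 6 is out (row 7 already has a 2).
row 8, column 6 is out (row 8 already has a 2).
So the only cell in column 6 that can hold 2 is row 9, column 6.
Therefore row 9, column 6 = 2.

2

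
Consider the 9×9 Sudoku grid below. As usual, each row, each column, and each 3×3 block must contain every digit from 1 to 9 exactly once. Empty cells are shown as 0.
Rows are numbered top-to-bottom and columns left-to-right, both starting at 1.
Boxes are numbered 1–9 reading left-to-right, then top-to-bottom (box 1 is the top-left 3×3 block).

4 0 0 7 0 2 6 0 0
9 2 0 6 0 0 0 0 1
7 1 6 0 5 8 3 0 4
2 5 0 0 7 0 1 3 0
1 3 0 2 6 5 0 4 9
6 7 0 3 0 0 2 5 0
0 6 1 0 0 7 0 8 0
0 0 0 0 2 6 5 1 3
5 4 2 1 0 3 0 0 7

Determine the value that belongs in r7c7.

4

Cell r7c7 itself could take any of {4, 9} by direct elimination.
Consider where 4 can go in column 7.
r2c7 is out (box 3 already has a 4).
r5c7 is out (row 5 already has a 4).
r9c7 is out (row 9 already has a 4).
So the only cell in column 7 that can hold 4 is r7c7.
Therefore r7c7 = 4.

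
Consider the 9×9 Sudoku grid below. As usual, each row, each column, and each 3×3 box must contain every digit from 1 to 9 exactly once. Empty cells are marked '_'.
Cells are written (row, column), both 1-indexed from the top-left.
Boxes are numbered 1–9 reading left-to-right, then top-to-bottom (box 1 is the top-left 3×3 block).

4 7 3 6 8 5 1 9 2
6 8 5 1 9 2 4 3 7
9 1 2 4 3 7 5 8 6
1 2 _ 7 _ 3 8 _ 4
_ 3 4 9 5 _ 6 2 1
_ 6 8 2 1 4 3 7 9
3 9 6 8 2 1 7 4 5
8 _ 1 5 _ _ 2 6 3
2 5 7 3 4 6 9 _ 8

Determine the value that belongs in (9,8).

1

Row 9 already contains {2, 3, 4, 5, 6, 7, 8, 9}.
Column 8 already contains {2, 3, 4, 6, 7, 8, 9}.
Its 3×3 block (box 9) already contains {2, 3, 4, 5, 6, 7, 8, 9}.
The only value from 1–9 not eliminated is 1, so (9,8) = 1.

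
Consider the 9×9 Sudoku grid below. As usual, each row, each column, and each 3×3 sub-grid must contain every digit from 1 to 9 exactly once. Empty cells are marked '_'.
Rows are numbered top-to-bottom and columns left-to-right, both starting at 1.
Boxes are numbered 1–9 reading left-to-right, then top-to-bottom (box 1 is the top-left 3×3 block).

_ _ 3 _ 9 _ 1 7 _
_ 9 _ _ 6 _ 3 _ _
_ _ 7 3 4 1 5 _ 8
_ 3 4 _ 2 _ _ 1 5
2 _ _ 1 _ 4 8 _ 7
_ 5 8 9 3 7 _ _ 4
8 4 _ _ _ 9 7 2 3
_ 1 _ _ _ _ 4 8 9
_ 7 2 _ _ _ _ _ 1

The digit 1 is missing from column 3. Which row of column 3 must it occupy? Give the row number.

Consider where 1 can go in column 3.
R5C3 is out (row 5 already has a 1).
R7C3 is out (box 7 already has a 1).
R8C3 is out (row 8 already has a 1).
So the only cell in column 3 that can hold 1 is R2C3.
That is row 2.

2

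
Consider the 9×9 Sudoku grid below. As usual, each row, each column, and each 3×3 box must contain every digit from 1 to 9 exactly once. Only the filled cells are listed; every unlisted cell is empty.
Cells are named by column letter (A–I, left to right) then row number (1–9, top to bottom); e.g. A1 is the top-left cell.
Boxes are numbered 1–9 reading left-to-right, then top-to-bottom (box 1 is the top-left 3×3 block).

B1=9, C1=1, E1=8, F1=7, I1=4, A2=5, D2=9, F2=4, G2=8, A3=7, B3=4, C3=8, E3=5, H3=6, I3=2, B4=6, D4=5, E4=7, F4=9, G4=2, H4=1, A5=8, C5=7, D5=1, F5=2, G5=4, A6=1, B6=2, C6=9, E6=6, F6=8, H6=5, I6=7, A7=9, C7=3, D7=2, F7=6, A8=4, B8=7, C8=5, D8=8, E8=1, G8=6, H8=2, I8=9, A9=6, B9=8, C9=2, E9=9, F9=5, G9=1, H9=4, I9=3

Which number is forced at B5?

5

Cell B5 itself could take any of {3, 5} by direct elimination.
Consider where 5 can go in box 4.
A4 is out (row 4 already has a 5).
C4 is out (row 4 already has a 5).
So the only cell in box 4 that can hold 5 is B5.
Therefore B5 = 5.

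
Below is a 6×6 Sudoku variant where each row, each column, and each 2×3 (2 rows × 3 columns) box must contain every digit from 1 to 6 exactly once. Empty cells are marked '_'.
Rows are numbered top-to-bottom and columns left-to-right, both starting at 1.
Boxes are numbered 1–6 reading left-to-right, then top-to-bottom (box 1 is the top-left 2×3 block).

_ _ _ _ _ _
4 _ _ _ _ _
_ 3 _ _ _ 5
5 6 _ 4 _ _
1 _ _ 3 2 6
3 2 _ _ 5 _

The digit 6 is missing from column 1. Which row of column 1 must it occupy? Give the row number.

Consider where 6 can go in column 1.
r3c1 is out (box 3 already has a 6).
So the only cell in column 1 that can hold 6 is r1c1.
That is row 1.

1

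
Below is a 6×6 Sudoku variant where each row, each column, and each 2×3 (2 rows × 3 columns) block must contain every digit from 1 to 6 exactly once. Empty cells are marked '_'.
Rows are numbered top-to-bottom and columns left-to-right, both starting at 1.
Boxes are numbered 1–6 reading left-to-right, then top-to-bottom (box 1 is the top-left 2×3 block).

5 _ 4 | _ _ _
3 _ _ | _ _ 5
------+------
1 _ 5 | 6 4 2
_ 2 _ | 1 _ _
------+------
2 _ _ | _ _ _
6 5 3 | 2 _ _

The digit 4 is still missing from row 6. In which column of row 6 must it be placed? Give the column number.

Consider where 4 can go in row 6.
r6c5 is out (column 5 already has a 4).
So the only cell in row 6 that can hold 4 is r6c6.
That is column 6.

6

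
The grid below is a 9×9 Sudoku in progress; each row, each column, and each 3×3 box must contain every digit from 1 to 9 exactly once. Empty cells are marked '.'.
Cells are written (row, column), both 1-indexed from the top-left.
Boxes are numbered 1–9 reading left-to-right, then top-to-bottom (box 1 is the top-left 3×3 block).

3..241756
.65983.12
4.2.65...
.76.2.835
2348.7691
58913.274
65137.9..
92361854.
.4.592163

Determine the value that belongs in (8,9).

Row 8 already contains {1, 2, 3, 4, 5, 6, 8, 9}.
Column 9 already contains {1, 2, 3, 4, 5, 6}.
Its 3×3 block (box 9) already contains {1, 3, 4, 5, 6, 9}.
The only value from 1–9 not eliminated is 7, so (8,9) = 7.

7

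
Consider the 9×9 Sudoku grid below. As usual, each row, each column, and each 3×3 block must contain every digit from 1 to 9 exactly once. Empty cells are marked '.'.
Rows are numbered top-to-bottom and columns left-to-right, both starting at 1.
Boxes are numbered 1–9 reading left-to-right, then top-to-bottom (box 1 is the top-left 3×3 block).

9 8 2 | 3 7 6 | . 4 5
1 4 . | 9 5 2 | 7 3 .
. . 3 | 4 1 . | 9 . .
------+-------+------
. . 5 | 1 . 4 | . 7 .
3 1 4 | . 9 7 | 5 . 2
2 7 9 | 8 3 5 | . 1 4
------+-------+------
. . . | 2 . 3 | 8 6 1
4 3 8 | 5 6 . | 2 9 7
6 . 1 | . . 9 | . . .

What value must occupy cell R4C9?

Cell R4C9 itself could take any of {3, 6, 8, 9} by direct elimination.
Consider where 9 can go in column 9.
R2C9 is out (row 2 already has a 9).
R3C9 is out (row 3 already has a 9).
R9C9 is out (row 9 already has a 9).
So the only cell in column 9 that can hold 9 is R4C9.
Therefore R4C9 = 9.

9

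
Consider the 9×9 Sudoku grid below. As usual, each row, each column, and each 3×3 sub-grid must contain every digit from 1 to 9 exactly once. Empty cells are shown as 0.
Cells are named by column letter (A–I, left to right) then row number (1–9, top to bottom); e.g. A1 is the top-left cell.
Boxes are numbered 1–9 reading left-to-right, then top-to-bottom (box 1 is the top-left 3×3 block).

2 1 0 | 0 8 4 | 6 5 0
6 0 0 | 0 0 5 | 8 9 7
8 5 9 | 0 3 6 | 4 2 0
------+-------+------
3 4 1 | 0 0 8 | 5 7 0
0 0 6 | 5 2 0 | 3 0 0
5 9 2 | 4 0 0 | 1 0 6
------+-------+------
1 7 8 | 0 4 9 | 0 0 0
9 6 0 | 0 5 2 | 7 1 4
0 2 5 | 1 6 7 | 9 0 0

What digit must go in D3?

7

Row 3 already contains {2, 3, 4, 5, 6, 8, 9}.
Column D already contains {1, 4, 5}.
Its 3×3 block (box 2) already contains {3, 4, 5, 6, 8}.
The only value from 1–9 not eliminated is 7, so D3 = 7.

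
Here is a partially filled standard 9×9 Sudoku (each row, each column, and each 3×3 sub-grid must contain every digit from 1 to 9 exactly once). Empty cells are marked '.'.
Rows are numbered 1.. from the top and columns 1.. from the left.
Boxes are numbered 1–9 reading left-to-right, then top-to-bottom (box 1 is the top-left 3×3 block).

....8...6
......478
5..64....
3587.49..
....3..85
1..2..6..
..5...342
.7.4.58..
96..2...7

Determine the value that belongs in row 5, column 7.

Cell row 5, column 7 itself could take any of {1, 2, 7} by direct elimination.
Consider where 7 can go in column 7.
row 1, column 7 is out (box 3 already has a 7).
row 3, column 7 is out (box 3 already has a 7).
row 9, column 7 is out (row 9 already has a 7).
So the only cell in column 7 that can hold 7 is row 5, column 7.
Therefore row 5, column 7 = 7.

7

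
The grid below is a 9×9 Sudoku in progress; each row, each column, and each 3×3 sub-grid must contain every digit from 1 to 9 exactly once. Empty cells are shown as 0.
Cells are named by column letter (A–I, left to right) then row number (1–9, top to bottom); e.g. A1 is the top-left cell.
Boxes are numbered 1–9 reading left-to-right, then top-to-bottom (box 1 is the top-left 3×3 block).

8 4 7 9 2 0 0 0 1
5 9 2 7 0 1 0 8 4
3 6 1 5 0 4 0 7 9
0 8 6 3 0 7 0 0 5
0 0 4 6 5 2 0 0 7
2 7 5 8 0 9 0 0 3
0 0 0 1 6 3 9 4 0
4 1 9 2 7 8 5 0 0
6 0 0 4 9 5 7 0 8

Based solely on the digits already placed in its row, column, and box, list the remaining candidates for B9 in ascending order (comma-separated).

Row 9 already contains {4, 5, 6, 7, 8, 9}.
Column B already contains {1, 4, 6, 7, 8, 9}.
Its 3×3 block (box 7) already contains {1, 4, 6, 9}.
Removing those from 1–9 leaves {2, 3} as the candidates for B9.

2,3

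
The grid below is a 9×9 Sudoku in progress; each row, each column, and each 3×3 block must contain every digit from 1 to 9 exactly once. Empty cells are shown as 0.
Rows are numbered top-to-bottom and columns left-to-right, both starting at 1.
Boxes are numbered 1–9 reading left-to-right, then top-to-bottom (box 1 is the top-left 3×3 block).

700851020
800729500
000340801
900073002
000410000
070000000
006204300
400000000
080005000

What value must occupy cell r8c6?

Cell r8c6 itself could take any of {6, 7, 8} by direct elimination.
Consider where 7 can go in column 6.
r3c6 is out (box 2 already has a 7).
r5c6 is out (box 5 already has a 7).
r6c6 is out (row 6 already has a 7).
So the only cell in column 6 that can hold 7 is r8c6.
Therefore r8c6 = 7.

7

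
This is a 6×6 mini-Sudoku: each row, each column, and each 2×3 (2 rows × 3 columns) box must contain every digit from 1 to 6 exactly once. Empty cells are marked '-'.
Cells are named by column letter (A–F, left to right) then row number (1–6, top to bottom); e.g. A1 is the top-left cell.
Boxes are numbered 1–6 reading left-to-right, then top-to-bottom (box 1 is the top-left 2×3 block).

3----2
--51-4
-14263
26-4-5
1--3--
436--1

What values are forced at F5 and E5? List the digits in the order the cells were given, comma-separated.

For F5:
  Row 5 already contains {1, 3}.
  Column F already contains {1, 2, 3, 4, 5}.
  Its 2×3 block (box 6) already contains {1, 3}.
  The only value from 1–6 not eliminated is 6, so F5 = 6.
For E5:
  Consider where 4 can go in box 6.
  F5 is out (column F already has a 4).
  D6 is out (row 6 already has a 4).
  E6 is out (row 6 already has a 4).
  So the only cell in box 6 that can hold 4 is E5.
  So E5 = 4.

6,4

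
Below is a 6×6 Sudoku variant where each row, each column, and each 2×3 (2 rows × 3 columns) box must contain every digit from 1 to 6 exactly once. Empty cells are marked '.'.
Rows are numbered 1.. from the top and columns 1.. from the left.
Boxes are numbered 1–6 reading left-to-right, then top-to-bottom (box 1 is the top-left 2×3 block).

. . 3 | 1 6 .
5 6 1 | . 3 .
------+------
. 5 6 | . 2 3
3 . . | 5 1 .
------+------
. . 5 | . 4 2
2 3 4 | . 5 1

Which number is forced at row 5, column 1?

Cell row 5, column 1 itself could take any of {1, 6} by direct elimination.
Consider where 6 can go in box 5.
row 5, column 2 is out (column 2 already has a 6).
So the only cell in box 5 that can hold 6 is row 5, column 1.
Therefore row 5, column 1 = 6.

6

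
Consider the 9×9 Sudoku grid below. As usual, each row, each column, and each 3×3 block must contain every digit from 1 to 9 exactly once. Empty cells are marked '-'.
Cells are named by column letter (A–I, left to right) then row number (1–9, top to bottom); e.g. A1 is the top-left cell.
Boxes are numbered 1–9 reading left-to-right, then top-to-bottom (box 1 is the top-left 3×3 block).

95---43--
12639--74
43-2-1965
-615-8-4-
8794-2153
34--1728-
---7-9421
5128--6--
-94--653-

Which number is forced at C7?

3

Cell C7 itself could take any of {3, 8} by direct elimination.
Consider where 3 can go in box 7.
A7 is out (column A already has a 3).
B7 is out (column B already has a 3).
A9 is out (row 9 already has a 3).
So the only cell in box 7 that can hold 3 is C7.
Therefore C7 = 3.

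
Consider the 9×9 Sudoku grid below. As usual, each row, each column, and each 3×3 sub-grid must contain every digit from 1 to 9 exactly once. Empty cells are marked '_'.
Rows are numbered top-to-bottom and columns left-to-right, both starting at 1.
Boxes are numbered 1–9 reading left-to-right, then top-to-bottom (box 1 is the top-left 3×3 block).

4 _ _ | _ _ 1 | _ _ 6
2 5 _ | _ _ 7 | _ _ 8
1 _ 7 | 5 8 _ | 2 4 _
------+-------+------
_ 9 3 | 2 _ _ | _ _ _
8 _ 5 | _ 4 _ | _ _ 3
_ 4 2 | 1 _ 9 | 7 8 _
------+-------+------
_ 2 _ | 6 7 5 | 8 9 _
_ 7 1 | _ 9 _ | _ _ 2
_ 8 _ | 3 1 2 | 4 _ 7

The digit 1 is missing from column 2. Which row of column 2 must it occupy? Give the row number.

Consider where 1 can go in column 2.
R1C2 is out (row 1 already has a 1).
R3C2 is out (row 3 already has a 1).
So the only cell in column 2 that can hold 1 is R5C2.
That is row 5.

5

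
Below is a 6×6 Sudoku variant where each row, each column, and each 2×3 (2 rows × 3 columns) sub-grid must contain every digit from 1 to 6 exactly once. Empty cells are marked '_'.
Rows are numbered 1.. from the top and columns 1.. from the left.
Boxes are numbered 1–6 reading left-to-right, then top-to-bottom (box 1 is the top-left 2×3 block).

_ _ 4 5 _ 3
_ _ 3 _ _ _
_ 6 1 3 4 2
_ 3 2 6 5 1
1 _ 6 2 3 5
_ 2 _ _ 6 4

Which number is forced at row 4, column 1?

Row 4 already contains {1, 2, 3, 5, 6}.
Column 1 already contains {1}.
Its 2×3 block (box 3) already contains {1, 2, 3, 6}.
The only value from 1–6 not eliminated is 4, so row 4, column 1 = 4.

4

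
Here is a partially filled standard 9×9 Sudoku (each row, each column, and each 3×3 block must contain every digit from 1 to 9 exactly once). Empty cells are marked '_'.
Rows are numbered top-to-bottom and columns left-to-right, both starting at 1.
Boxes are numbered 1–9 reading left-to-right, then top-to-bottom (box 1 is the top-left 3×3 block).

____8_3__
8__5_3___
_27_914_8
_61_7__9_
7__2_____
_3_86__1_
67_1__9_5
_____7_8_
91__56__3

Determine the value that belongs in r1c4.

7

Cell r1c4 itself could take any of {4, 6, 7} by direct elimination.
Consider where 7 can go in box 2.
r1c6 is out (column 6 already has a 7).
r2c5 is out (column 5 already has a 7).
r3c4 is out (row 3 already has a 7).
So the only cell in box 2 that can hold 7 is r1c4.
Therefore r1c4 = 7.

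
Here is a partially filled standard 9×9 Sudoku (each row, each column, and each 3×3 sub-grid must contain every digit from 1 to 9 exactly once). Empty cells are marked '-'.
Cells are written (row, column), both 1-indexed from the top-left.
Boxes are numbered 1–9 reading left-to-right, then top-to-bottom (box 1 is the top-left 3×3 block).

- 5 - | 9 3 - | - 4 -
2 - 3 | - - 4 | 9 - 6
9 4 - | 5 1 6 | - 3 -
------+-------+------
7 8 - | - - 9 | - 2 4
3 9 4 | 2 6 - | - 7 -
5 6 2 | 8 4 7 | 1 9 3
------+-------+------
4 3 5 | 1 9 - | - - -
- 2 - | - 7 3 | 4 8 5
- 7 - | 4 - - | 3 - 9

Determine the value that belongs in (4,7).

Cell (4,7) itself could take any of {5, 6} by direct elimination.
Consider where 6 can go in row 4.
(4,3) is out (box 4 already has a 6).
(4,4) is out (box 5 already has a 6).
(4,5) is out (column 5 already has a 6).
So the only cell in row 4 that can hold 6 is (4,7).
Therefore (4,7) = 6.

6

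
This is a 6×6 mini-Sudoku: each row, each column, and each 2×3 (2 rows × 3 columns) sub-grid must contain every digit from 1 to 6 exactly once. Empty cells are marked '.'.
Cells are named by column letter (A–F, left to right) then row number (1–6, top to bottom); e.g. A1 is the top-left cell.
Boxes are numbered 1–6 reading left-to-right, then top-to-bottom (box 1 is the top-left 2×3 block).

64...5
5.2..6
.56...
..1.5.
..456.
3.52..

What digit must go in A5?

Cell A5 itself could take any of {1, 2} by direct elimination.
Consider where 1 can go in column A.
A3 is out (box 3 already has a 1).
A4 is out (row 4 already has a 1).
So the only cell in column A that can hold 1 is A5.
Therefore A5 = 1.

1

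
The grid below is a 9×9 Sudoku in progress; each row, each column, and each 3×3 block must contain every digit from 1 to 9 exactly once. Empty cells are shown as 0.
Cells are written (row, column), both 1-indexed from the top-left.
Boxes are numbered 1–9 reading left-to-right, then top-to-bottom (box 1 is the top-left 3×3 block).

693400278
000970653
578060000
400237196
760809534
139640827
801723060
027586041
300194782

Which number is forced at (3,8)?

Row 3 already contains {5, 6, 7, 8}.
Column 8 already contains {2, 3, 4, 5, 6, 7, 8, 9}.
Its 3×3 block (box 3) already contains {2, 3, 5, 6, 7, 8}.
The only value from 1–9 not eliminated is 1, so (3,8) = 1.

1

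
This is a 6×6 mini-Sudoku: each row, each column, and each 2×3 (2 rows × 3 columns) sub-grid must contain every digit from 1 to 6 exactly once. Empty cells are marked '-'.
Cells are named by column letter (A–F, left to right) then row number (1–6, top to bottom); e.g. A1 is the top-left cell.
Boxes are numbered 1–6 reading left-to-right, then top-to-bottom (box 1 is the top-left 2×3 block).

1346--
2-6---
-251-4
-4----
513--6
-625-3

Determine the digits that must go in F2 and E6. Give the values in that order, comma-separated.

For F2:
  Consider where 1 can go in column F.
  F1 is out (row 1 already has a 1).
  F4 is out (box 4 already has a 1).
  So the only cell in column F that can hold 1 is F2.
  So F2 = 1.
For E6:
  Consider where 1 can go in box 6.
  D5 is out (row 5 already has a 1).
  E5 is out (row 5 already has a 1).
  So the only cell in box 6 that can hold 1 is E6.
  So E6 = 1.

1,1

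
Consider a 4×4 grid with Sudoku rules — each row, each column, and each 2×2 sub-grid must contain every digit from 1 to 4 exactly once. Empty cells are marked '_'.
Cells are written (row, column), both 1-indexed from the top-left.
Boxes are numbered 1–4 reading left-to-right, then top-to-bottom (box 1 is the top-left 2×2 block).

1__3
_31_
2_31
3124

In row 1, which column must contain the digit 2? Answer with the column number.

Consider where 2 can go in row 1.
(1,3) is out (column 3 already has a 2).
So the only cell in row 1 that can hold 2 is (1,2).
That is column 2.

2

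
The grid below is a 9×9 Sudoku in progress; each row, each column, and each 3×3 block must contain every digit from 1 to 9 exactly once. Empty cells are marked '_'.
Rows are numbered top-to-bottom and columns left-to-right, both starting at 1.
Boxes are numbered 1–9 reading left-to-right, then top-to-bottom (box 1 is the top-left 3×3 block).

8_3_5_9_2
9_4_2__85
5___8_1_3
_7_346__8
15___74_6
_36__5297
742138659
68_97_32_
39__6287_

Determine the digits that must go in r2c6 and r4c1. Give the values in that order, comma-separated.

For r2c6:
  Consider where 3 can go in box 2.
  r1c4 is out (row 1 already has a 3).
  r1c6 is out (row 1 already has a 3).
  r2c4 is out (column 4 already has a 3).
  r3c4 is out (row 3 already has a 3).
  r3c6 is out (row 3 already has a 3).
  So the only cell in box 2 that can hold 3 is r2c6.
  So r2c6 = 3.
For r4c1:
  Row 4 already contains {3, 4, 6, 7, 8}.
  Column 1 already contains {1, 3, 5, 6, 7, 8, 9}.
  Its 3×3 block (box 4) already contains {1, 3, 5, 6, 7}.
  The only value from 1–9 not eliminated is 2, so r4c1 = 2.

3,2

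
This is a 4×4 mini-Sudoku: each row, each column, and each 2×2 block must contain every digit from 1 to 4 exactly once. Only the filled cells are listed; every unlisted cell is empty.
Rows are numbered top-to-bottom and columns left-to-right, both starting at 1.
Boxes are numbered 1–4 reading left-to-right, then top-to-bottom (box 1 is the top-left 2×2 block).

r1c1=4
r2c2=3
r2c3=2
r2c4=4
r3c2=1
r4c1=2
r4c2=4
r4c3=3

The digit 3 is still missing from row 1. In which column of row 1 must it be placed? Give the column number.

Consider where 3 can go in row 1.
r1c2 is out (column 2 already has a 3).
r1c3 is out (column 3 already has a 3).
So the only cell in row 1 that can hold 3 is r1c4.
That is column 4.

4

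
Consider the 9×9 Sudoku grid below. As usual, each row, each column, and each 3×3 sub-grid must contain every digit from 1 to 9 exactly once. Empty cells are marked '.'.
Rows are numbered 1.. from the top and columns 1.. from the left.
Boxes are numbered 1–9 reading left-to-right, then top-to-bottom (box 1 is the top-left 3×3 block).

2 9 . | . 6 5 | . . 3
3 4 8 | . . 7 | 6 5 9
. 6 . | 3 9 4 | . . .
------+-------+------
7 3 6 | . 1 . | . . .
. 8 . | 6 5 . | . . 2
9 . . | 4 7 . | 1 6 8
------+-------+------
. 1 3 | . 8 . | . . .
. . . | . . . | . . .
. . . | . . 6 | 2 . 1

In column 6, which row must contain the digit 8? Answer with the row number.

4

Consider where 8 can go in column 6.
row 5, column 6 is out (row 5 already has a 8).
row 6, column 6 is out (row 6 already has a 8).
row 7, column 6 is out (row 7 already has a 8).
row 8, column 6 is out (box 8 already has a 8).
So the only cell in column 6 that can hold 8 is row 4, column 6.
That is row 4.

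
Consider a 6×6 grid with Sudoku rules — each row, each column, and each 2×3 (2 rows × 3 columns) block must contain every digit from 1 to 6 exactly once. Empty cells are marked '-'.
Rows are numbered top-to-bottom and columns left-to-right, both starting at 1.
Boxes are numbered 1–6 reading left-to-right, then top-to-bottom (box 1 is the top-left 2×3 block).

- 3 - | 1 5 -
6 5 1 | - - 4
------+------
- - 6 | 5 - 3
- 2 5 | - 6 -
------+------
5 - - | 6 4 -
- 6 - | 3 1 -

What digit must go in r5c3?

Cell r5c3 itself could take any of {2, 3} by direct elimination.
Consider where 3 can go in row 5.
r5c2 is out (column 2 already has a 3).
r5c6 is out (column 6 already has a 3).
So the only cell in row 5 that can hold 3 is r5c3.
Therefore r5c3 = 3.

3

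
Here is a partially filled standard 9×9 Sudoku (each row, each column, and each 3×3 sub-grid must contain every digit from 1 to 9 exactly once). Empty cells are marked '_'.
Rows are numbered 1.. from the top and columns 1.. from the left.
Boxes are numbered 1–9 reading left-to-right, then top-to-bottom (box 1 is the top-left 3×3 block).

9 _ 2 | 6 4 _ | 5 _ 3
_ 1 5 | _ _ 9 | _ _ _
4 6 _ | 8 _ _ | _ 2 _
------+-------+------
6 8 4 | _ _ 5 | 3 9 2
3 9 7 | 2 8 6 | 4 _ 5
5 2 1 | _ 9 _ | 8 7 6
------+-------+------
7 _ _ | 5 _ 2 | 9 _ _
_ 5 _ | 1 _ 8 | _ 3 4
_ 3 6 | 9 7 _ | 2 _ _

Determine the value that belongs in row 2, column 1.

8

Row 2 already contains {1, 5, 9}.
Column 1 already contains {3, 4, 5, 6, 7, 9}.
Its 3×3 block (box 1) already contains {1, 2, 4, 5, 6, 9}.
The only value from 1–9 not eliminated is 8, so row 2, column 1 = 8.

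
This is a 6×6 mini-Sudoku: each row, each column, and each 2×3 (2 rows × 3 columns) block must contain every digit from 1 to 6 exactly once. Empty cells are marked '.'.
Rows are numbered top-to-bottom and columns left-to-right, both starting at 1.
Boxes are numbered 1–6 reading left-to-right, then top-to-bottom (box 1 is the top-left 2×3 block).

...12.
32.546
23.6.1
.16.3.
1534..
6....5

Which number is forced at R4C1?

Cell R4C1 itself could take any of {4, 5} by direct elimination.
Consider where 5 can go in row 4.
R4C4 is out (column 4 already has a 5).
R4C6 is out (column 6 already has a 5).
So the only cell in row 4 that can hold 5 is R4C1.
Therefore R4C1 = 5.

5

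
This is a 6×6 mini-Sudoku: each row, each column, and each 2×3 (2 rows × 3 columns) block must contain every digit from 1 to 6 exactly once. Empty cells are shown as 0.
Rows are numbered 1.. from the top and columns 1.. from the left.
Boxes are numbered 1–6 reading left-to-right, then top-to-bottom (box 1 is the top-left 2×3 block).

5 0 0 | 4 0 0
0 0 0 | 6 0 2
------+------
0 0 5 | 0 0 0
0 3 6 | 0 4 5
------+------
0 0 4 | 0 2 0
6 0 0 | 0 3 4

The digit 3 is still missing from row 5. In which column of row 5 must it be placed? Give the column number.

Consider where 3 can go in row 5.
row 5, column 2 is out (column 2 already has a 3).
row 5, column 4 is out (box 6 already has a 3).
row 5, column 6 is out (box 6 already has a 3).
So the only cell in row 5 that can hold 3 is row 5, column 1.
That is column 1.

1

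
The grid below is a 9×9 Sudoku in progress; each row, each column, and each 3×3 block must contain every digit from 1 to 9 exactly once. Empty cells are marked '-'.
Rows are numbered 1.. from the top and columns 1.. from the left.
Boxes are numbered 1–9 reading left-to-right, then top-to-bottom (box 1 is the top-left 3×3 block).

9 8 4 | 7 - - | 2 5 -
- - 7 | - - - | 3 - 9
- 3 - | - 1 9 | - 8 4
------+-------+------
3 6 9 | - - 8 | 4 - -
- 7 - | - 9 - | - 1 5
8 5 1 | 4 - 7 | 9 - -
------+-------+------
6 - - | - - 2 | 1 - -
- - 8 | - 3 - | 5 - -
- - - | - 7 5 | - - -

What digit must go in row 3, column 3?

6

Cell row 3, column 3 itself could take any of {2, 5, 6} by direct elimination.
Consider where 6 can go in box 1.
row 2, column 1 is out (column 1 already has a 6).
row 2, column 2 is out (column 2 already has a 6).
row 3, column 1 is out (column 1 already has a 6).
So the only cell in box 1 that can hold 6 is row 3, column 3.
Therefore row 3, column 3 = 6.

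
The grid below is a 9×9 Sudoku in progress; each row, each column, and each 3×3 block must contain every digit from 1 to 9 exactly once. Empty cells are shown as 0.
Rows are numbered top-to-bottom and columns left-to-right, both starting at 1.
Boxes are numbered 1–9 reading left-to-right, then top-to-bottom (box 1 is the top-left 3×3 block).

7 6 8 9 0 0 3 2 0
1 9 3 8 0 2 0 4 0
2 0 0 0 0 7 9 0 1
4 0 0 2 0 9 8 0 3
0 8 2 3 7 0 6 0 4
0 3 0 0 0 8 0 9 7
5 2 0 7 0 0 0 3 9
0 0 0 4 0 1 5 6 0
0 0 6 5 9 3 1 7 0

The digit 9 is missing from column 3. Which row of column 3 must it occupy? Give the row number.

8

Consider where 9 can go in column 3.
r3c3 is out (row 3 already has a 9).
r4c3 is out (row 4 already has a 9).
r6c3 is out (row 6 already has a 9).
r7c3 is out (row 7 already has a 9).
So the only cell in column 3 that can hold 9 is r8c3.
That is row 8.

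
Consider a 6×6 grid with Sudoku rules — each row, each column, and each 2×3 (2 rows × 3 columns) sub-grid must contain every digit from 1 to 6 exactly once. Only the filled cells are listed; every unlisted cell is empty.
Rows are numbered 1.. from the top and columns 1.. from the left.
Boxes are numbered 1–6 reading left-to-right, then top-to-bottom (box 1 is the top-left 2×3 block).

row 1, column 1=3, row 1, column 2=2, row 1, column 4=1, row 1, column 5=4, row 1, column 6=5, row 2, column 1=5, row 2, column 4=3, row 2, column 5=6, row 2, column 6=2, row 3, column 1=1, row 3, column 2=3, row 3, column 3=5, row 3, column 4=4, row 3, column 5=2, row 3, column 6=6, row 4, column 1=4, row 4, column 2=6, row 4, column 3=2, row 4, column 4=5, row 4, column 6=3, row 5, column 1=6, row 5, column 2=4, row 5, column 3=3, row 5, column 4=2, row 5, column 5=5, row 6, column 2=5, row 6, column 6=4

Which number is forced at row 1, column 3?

6

Row 1 already contains {1, 2, 3, 4, 5}.
Column 3 already contains {2, 3, 5}.
Its 2×3 block (box 1) already contains {2, 3, 5}.
The only value from 1–6 not eliminated is 6, so row 1, column 3 = 6.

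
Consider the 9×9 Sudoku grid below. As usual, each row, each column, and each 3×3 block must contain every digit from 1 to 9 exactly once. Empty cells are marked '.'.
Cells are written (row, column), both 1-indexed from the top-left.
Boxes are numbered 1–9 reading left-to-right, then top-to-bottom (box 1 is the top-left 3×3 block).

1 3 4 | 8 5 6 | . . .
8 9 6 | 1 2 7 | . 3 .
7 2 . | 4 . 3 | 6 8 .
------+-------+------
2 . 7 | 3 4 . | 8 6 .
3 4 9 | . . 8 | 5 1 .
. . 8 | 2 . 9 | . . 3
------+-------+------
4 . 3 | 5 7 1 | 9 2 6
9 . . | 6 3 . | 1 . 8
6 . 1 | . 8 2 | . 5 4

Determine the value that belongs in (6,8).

Cell (6,8) itself could take any of {4, 7} by direct elimination.
Consider where 4 can go in column 8.
(1,8) is out (row 1 already has a 4).
(8,8) is out (box 9 already has a 4).
So the only cell in column 8 that can hold 4 is (6,8).
Therefore (6,8) = 4.

4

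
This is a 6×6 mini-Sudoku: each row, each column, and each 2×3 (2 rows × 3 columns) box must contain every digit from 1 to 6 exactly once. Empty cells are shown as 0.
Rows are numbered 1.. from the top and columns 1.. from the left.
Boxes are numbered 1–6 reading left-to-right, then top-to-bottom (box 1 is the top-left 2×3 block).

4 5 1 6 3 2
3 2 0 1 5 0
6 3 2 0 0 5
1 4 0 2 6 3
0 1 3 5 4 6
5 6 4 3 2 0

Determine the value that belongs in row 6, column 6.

Row 6 already contains {2, 3, 4, 5, 6}.
Column 6 already contains {2, 3, 5, 6}.
Its 2×3 block (box 6) already contains {2, 3, 4, 5, 6}.
The only value from 1–6 not eliminated is 1, so row 6, column 6 = 1.

1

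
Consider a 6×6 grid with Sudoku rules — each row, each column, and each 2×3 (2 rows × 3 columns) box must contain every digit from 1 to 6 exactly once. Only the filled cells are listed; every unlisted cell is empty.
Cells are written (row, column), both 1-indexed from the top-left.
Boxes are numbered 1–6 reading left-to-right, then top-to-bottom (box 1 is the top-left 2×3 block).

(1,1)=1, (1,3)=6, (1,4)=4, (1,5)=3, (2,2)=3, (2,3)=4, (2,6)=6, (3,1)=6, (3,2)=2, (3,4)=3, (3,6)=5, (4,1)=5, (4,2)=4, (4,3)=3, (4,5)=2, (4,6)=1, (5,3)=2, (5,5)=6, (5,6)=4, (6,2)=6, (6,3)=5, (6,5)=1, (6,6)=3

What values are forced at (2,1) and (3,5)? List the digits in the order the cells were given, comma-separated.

2,4

For (2,1):
  Row 2 already contains {3, 4, 6}.
  Column 1 already contains {1, 5, 6}.
  Its 2×3 block (box 1) already contains {1, 3, 4, 6}.
  The only value from 1–6 not eliminated is 2, so (2,1) = 2.
For (3,5):
  Row 3 already contains {2, 3, 5, 6}.
  Column 5 already contains {1, 2, 3, 6}.
  Its 2×3 block (box 4) already contains {1, 2, 3, 5}.
  The only value from 1–6 not eliminated is 4, so (3,5) = 4.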